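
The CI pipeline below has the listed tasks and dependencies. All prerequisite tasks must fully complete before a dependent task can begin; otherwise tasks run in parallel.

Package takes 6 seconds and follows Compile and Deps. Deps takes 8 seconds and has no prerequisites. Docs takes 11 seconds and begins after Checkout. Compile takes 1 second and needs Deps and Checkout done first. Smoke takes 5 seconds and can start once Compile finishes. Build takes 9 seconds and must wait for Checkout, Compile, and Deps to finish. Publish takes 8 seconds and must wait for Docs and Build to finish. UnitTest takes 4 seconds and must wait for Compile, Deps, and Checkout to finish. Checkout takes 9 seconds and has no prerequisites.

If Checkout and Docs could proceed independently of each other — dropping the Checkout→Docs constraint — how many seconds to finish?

27

With the dependency in place, Checkout→Docs→Publish = 9+11+8 = 28 sets the finish at 28 seconds.
Without Checkout→Docs, Docs's earliest start moves from 9 to 0.
New critical path: Checkout→Compile→Build→Publish = 9+1+9+8 = 27 ⇒ 27 seconds.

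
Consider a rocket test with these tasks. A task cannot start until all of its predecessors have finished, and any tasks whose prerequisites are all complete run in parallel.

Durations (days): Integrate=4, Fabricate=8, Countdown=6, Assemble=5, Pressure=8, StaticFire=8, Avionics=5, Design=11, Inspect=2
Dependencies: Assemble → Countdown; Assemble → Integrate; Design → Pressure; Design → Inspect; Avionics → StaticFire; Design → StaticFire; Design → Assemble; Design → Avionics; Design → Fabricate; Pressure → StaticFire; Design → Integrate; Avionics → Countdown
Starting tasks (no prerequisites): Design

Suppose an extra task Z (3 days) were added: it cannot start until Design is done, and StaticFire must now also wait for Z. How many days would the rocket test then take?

27

Originally the rocket test takes 27 days.
With Z inserted, StaticFire now waits for max(Design, Pressure, Avionics, Z).
New critical path: Design→Pressure→StaticFire = 11+8+8 = 27 ⇒ 27 days.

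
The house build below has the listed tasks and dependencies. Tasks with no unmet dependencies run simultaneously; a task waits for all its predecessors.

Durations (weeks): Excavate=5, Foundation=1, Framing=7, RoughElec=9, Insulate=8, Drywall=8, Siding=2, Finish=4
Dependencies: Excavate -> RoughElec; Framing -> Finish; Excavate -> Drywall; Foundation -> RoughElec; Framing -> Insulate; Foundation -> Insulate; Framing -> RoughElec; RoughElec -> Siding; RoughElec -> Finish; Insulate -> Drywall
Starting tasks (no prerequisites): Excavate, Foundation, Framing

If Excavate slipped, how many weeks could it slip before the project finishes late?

Critical path: Framing→Insulate→Drywall = 7+8+8 = 23, so the finish is 23 weeks.
The longest chain containing Excavate totals 18 weeks.
Float = 23 − 18 = 5.

5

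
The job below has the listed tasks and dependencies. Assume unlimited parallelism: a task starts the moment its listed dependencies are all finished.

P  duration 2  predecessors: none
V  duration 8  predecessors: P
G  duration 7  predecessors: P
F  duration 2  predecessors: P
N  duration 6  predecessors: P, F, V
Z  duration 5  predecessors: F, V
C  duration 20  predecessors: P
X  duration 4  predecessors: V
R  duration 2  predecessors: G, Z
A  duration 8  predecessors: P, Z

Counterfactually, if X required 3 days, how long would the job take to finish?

23

Actual critical path: P→V→Z→A = 2+8+5+8 = 23 ⇒ 23 days.
X is off the critical path — its longest chain is 14 days, giving 9 of slack.
No other chain overtakes it, so the finish is 23 days.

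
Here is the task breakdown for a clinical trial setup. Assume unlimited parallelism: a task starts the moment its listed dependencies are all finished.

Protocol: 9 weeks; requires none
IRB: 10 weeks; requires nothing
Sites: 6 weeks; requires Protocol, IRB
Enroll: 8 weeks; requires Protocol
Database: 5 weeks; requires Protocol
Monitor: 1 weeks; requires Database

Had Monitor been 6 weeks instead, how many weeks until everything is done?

Baseline: Protocol→Enroll = 9+8 = 17 → 17 weeks.
Monitor has 2 weeks of float (longest path through it is 15).
The binding chain switches to Protocol→Database→Monitor = 9+5+6 = 20; finish 20 weeks.

20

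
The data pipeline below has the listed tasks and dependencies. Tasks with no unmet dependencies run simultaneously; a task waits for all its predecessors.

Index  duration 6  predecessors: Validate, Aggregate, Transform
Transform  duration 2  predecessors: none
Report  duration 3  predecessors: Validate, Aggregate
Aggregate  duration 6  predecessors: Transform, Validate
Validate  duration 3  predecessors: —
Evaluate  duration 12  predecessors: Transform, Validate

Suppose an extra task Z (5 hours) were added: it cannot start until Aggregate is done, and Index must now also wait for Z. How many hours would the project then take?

Originally the project takes 15 hours.
With Z inserted, Index now waits for max(Validate, Aggregate, Transform, Z).
New critical path: Validate→Aggregate→Z→Index = 3+6+5+6 = 20 ⇒ 20 hours.

20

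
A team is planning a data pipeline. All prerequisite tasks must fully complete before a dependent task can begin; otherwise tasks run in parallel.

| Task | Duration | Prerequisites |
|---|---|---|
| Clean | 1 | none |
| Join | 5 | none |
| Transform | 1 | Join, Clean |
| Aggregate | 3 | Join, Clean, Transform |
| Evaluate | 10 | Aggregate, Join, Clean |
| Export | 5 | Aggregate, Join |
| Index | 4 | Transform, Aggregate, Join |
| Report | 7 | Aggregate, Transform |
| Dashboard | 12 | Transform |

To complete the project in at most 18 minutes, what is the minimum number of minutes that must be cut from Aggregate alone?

Current finish: 19 minutes; target: 18.
Aggregate is on every critical path, so each minute cut from Aggregate cuts the finish by one (this holds down to a finish of 18).
Need 19 − 18 = 1 minute off Aggregate → Aggregate becomes 2 minutes, finish becomes 18.

1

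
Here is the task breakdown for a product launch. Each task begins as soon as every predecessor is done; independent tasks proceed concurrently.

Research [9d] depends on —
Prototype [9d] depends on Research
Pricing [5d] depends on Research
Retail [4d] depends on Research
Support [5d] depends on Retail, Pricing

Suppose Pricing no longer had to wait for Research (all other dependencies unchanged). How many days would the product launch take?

18

Original critical path: Research→Pricing→Support = 9+5+5 = 19 ⇒ 19 days.
Without Research→Pricing, Pricing's earliest start moves from 9 to 0.
New critical path: Research→Prototype = 9+9 = 18 ⇒ 18 days.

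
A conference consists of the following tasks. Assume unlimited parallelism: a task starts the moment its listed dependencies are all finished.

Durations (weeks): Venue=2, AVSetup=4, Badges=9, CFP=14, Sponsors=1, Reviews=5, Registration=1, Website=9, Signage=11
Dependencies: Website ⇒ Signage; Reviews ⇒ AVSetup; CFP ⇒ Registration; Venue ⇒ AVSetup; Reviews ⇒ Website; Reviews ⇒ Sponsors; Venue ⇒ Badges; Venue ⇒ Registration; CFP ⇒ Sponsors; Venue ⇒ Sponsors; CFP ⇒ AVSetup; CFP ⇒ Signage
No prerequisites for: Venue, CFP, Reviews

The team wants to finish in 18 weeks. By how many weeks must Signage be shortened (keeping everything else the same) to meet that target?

7

Current finish: 25 weeks; target: 18.
Signage is on every critical path, so each week cut from Signage cuts the finish by one (this holds down to a finish of 18).
Need 25 − 18 = 7 weeks off Signage → Signage becomes 4 weeks, finish becomes 18.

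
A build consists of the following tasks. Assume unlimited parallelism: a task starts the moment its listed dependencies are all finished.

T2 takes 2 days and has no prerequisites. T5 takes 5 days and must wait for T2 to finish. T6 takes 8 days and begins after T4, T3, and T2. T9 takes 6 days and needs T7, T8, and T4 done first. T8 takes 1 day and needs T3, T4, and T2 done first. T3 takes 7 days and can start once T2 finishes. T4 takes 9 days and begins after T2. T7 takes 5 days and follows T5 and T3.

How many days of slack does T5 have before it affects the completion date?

2

Critical path: T2→T3→T7→T9 = 2+7+5+6 = 20, so the finish is 20 days.
Longest path through T5: 18 days (earliest finish 7, latest finish 9).
Float = 20 − 18 = 2.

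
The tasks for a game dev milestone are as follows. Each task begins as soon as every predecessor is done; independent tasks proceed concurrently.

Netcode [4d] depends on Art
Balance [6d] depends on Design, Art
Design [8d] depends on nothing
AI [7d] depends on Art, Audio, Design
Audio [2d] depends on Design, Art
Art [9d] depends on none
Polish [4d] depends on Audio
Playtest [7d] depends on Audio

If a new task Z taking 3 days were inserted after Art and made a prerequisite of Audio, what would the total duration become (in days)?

21

Originally the game dev milestone takes 18 days.
With Z inserted, Audio now waits for max(Design, Art, Z).
New critical path: Art→Z→Audio→AI = 9+3+2+7 = 21 ⇒ 21 days.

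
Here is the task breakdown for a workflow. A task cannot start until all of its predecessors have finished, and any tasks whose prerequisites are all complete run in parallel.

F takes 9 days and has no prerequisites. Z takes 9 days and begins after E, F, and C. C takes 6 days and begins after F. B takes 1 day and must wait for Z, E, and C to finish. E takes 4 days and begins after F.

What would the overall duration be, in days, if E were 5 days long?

Baseline: F→C→Z→B = 9+6+9+1 = 25 → 25 days.
E is off the critical path — its longest chain is 23 days, giving 2 of slack.
The critical path is still F→C→Z→B; finish is now 25 days.

25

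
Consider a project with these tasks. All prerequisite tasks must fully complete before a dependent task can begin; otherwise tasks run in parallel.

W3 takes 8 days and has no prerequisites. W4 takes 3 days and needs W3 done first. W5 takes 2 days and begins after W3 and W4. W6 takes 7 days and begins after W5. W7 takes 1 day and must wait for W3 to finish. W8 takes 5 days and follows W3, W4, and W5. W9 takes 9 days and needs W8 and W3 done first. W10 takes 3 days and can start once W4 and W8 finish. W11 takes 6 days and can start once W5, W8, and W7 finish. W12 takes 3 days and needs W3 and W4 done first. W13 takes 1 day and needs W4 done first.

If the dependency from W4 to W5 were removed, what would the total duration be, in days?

25

With the dependency in place, W3→W4→W5→W8→W9 = 8+3+2+5+9 = 27 sets the finish at 27 days.
Without W4→W5, W5's earliest start moves from 11 to 8.
New critical path: W3→W4→W8→W9 = 8+3+5+9 = 25 ⇒ 25 days.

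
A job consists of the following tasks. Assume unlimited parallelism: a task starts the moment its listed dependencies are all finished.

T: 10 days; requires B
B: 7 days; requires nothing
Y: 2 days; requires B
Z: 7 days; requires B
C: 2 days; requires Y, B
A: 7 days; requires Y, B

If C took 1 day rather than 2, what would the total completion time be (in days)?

17

Critical path before the change: B→T = 7+10 = 17 giving 17 days.
C has 6 days of float (longest path through it is 11).
The critical path is still B→T; finish is now 17 days.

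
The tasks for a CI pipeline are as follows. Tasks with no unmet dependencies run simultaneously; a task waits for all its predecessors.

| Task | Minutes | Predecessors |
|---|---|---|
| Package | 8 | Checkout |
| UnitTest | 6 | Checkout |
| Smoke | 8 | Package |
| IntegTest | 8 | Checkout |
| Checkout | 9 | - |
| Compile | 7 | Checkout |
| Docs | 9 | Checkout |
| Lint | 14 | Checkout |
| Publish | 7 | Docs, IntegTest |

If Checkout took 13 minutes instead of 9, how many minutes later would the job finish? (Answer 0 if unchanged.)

4

Baseline: Checkout→Docs→Publish = 9+9+7 = 25 → 25 minutes.
Checkout lies on that path, so at 13 minutes the path becomes 29 minutes.
No other chain overtakes it, so the finish is 29 minutes.
Change in finish: 29 − 25 = +4 minutes.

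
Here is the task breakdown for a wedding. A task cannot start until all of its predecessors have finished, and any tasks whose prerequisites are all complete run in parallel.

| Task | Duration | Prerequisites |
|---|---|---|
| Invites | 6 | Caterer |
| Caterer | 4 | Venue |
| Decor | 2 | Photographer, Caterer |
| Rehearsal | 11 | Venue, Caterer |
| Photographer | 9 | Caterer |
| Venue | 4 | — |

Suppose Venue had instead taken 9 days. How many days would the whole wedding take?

The binding path is Venue→Caterer→Photographer→Decor = 4+4+9+2 = 19; finish at 19 days.
Since Venue is critical, the +5 change carries straight to that chain (now 24 days).
The critical path is still Venue→Caterer→Photographer→Decor; finish is now 24 days.

24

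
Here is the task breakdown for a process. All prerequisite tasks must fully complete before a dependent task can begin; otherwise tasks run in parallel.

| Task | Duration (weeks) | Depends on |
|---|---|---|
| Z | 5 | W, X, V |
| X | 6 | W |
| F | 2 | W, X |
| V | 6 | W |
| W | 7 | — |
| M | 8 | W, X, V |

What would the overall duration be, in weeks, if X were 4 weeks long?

21

Baseline: W→X→M = 7+6+8 = 21 → 21 weeks.
Since X is critical, the -2 change carries straight to that chain (now 19 weeks).
The binding chain switches to W→V→M = 7+6+8 = 21; finish 21 weeks.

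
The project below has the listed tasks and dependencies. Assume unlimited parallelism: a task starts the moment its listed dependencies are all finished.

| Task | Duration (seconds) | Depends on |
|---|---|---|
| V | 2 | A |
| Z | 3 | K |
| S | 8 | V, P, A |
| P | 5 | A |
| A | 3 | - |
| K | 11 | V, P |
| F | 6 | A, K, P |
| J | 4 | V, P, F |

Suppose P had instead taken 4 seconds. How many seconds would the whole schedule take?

Baseline: A→P→K→F→J = 3+5+11+6+4 = 29 → 29 seconds.
Since P is critical, the -1 change carries straight to that chain (now 28 seconds).
That remains the longest chain; total 28 seconds.

28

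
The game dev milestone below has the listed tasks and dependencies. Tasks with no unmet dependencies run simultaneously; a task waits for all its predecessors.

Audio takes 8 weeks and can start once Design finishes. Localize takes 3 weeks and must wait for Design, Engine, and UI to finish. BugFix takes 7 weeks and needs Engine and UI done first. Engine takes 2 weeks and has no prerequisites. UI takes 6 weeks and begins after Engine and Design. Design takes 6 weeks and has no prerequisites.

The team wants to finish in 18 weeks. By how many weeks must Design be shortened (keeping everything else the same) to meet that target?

Current finish: 19 weeks; target: 18.
Design is on every critical path, so each week cut from Design cuts the finish by one (this holds down to a finish of 15).
Need 19 − 18 = 1 week off Design → Design becomes 5 weeks, finish becomes 18.

1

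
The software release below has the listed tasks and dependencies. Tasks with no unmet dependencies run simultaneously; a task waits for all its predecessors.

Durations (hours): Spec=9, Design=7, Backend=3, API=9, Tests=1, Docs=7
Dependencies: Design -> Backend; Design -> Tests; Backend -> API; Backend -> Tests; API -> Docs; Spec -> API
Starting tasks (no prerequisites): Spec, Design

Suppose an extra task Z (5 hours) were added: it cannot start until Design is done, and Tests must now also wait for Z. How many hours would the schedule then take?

Originally the schedule takes 26 hours.
With Z inserted, Tests now waits for max(Backend, Design, Z).
New critical path: Design→Backend→API→Docs = 7+3+9+7 = 26 ⇒ 26 hours.

26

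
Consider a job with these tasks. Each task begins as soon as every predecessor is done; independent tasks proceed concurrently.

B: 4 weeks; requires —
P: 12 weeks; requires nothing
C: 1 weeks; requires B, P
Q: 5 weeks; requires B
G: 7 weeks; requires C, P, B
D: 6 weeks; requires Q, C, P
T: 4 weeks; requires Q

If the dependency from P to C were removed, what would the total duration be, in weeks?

19

Original critical path: P→C→G = 12+1+7 = 20 ⇒ 20 weeks.
Without P→C, C's earliest start moves from 12 to 4.
After: P→G = 12+7 = 19 → 19 weeks.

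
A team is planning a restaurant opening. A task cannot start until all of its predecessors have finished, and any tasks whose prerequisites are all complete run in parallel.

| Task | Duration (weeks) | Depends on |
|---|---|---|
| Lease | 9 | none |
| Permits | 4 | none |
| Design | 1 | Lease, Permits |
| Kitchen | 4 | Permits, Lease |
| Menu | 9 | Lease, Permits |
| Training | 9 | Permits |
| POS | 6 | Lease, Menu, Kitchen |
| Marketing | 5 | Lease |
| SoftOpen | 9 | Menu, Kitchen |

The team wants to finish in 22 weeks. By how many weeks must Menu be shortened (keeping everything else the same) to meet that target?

Current finish: 27 weeks; target: 22.
Menu is on every critical path, so each week cut from Menu cuts the finish by one (this holds down to a finish of 22).
Need 27 − 22 = 5 weeks off Menu → Menu becomes 4 weeks, finish becomes 22.

5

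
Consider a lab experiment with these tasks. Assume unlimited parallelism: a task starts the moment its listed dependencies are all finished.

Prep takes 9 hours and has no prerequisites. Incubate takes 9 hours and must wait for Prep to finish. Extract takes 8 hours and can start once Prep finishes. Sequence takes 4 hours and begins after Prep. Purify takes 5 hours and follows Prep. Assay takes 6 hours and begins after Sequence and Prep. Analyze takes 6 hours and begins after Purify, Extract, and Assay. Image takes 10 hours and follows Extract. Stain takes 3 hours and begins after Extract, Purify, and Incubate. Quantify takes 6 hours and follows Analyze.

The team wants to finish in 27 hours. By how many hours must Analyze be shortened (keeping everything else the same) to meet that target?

Current finish: 31 hours; target: 27.
Analyze is on every critical path, so each hour cut from Analyze cuts the finish by one (this holds down to a finish of 27).
Need 31 − 27 = 4 hours off Analyze → Analyze becomes 2 hours, finish becomes 27.

4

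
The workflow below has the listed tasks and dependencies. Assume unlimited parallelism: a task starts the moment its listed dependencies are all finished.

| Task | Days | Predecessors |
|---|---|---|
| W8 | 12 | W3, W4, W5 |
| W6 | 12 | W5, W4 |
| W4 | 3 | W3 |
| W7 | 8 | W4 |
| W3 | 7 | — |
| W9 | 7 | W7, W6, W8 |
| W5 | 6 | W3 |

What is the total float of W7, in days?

7

The longest chain is W3→W5→W6→W9 = 7+6+12+7 = 32; overall finish 32 days.
The longest chain containing W7 totals 25 days.
Slack of W7 = 17 − 10 = 7 days.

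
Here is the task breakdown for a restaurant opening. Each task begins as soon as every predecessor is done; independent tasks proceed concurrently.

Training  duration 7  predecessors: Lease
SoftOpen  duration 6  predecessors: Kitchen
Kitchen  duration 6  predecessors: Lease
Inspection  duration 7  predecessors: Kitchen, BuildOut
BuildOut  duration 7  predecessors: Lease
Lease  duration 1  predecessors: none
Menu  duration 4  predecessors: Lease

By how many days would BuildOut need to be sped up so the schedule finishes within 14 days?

1

Current finish: 15 days; target: 14.
BuildOut is on every critical path, so each day cut from BuildOut cuts the finish by one (this holds down to a finish of 14).
Need 15 − 14 = 1 day off BuildOut → BuildOut becomes 6 days, finish becomes 14.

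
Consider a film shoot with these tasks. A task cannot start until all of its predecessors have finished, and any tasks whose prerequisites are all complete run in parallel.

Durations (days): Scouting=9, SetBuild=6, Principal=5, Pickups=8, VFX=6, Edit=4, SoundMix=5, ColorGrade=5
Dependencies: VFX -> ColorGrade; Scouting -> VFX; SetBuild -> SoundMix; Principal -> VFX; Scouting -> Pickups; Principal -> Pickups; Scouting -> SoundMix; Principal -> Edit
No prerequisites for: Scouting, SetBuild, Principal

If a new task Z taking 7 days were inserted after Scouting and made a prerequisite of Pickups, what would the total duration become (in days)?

24

Originally the film shoot takes 20 days.
With Z inserted, Pickups now waits for max(Scouting, Principal, Z).
New critical path: Scouting→Z→Pickups = 9+7+8 = 24 ⇒ 24 days.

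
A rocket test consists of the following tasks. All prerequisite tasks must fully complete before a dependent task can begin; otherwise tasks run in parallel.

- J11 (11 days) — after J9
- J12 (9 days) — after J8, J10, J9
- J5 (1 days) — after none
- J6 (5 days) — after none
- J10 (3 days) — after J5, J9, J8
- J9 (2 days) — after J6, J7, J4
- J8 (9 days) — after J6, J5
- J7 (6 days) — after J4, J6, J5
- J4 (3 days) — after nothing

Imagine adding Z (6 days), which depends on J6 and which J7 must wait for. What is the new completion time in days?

Originally the job takes 26 days.
With Z inserted, J7 now waits for max(J4, J6, J5, Z).
New critical path: J6→Z→J7→J9→J10→J12 = 5+6+6+2+3+9 = 31 ⇒ 31 days.

31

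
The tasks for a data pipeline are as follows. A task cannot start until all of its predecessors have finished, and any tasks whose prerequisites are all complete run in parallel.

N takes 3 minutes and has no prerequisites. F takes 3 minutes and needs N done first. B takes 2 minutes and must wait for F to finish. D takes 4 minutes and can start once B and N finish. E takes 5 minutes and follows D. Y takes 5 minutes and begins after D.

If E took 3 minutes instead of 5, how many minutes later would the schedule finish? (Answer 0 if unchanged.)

Critical path before the change: N→F→B→D→E = 3+3+2+4+5 = 17 giving 17 minutes.
Since E is critical, the -2 change carries straight to that chain (now 15 minutes).
Now N→F→B→D→Y = 3+3+2+4+5 = 17 is longest, so the finish becomes 17 minutes.
Change in finish: 17 − 17 = +0 minutes.

0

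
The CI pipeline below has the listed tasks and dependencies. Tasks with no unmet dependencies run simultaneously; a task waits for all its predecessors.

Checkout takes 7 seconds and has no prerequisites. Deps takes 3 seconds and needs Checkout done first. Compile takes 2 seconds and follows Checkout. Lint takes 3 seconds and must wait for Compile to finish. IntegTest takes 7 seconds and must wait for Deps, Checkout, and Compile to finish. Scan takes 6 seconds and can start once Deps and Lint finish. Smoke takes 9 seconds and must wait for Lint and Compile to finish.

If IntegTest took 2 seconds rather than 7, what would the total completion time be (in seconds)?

Critical path before the change: Checkout→Compile→Lint→Smoke = 7+2+3+9 = 21 giving 21 seconds.
IntegTest has 4 seconds of float (longest path through it is 17).
No other chain overtakes it, so the finish is 21 seconds.

21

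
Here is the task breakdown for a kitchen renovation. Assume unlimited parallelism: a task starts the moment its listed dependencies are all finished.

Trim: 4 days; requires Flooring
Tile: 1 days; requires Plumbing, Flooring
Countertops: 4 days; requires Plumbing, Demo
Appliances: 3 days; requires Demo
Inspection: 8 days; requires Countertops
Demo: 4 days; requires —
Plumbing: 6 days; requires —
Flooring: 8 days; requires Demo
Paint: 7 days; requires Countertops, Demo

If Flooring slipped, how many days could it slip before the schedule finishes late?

2

Critical path: Plumbing→Countertops→Inspection = 6+4+8 = 18, so the finish is 18 days.
Flooring finishes as early as 12 and must finish by 14.
So Flooring can slip 14 − 12 = 2 days.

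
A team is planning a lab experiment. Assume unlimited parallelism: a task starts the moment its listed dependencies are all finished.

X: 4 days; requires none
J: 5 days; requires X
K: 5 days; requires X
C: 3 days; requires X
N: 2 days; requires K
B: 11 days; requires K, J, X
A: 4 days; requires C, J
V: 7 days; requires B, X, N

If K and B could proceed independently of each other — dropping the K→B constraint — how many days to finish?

Before: longest chain X→J→B→V = 4+5+11+7 = 27, finish 27.
Dropping K→B doesn't change B's earliest start (9); another predecessor still binds.
The longest chain is now X→J→B→V = 4+5+11+7 = 27, so the project takes 27 days.

27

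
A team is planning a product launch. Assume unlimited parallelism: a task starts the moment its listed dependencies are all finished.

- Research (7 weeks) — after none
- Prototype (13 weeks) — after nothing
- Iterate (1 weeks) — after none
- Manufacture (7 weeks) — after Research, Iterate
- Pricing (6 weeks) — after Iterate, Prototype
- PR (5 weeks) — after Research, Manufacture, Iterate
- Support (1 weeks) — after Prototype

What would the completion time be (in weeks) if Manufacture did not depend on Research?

With the dependency in place, Research→Manufacture→PR = 7+7+5 = 19 sets the finish at 19 weeks.
Without Research→Manufacture, Manufacture's earliest start moves from 7 to 1.
New critical path: Prototype→Pricing = 13+6 = 19 ⇒ 19 weeks.

19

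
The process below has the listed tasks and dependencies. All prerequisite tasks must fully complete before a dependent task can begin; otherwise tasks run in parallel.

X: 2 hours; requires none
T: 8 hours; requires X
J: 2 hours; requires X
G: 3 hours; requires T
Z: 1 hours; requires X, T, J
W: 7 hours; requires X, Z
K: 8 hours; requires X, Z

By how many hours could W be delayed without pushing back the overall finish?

Critical path: X→T→Z→K = 2+8+1+8 = 19, so the finish is 19 hours.
W finishes as early as 18 and must finish by 19.
Float = 19 − 18 = 1.

1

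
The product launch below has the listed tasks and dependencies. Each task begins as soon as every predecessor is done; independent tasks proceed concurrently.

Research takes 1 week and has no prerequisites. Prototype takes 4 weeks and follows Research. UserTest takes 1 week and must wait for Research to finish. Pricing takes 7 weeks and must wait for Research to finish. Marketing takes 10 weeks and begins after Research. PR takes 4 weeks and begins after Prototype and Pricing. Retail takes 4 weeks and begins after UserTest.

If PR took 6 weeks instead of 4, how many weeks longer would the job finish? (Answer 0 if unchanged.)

2

As given, the longest chain is Research→Pricing→PR = 1+7+4 = 12, so the finish is 12 weeks.
PR lies on that path, so at 6 weeks the path becomes 14 weeks.
That remains the longest chain; total 14 weeks.
Change in finish: 14 − 12 = +2 weeks.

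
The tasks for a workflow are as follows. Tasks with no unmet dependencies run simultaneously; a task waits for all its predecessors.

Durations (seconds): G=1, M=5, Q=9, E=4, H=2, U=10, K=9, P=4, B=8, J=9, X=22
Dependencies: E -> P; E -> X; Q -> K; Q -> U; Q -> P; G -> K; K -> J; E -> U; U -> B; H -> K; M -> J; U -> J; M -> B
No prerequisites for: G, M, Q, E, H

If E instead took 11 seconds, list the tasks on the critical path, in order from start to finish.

E, X

The binding path is Q→U→J = 9+10+9 = 28; finish at 28 seconds.
E has 2 seconds of float (longest path through it is 26).
New critical path: E→X = 11+22 = 33 ⇒ 33 seconds.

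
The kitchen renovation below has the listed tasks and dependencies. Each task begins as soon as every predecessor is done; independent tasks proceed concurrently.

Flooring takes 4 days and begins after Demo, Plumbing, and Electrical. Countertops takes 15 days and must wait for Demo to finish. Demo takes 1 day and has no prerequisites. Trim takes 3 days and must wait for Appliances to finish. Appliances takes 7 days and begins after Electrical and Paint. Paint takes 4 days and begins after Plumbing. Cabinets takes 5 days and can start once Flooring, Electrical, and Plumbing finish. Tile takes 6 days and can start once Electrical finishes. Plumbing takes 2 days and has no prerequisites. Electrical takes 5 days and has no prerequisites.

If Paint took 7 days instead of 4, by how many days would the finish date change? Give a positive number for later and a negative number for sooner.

Baseline: Plumbing→Paint→Appliances→Trim = 2+4+7+3 = 16 → 16 days.
Paint lies on that path, so at 7 days the path becomes 19 days.
That remains the longest chain; total 19 days.
Change in finish: 19 − 16 = +3 days.

3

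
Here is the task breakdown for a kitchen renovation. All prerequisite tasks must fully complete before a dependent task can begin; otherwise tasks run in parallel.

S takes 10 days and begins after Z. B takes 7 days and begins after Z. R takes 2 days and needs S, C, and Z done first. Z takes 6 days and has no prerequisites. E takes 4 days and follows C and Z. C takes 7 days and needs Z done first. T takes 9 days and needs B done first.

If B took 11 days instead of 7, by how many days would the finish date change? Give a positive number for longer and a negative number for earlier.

4

Actual critical path: Z→B→T = 6+7+9 = 22 ⇒ 22 days.
Since B is critical, the +4 change carries straight to that chain (now 26 days).
No other chain overtakes it, so the finish is 26 days.
Change in finish: 26 − 22 = +4 days.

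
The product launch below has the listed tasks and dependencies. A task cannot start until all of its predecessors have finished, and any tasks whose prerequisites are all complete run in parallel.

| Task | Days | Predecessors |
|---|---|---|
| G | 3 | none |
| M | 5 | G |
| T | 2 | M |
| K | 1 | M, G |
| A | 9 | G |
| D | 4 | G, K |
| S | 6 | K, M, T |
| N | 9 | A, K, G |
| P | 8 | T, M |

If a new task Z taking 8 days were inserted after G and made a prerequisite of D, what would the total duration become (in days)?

21

Originally the job takes 21 days.
With Z inserted, D now waits for max(G, K, Z).
New critical path: G→A→N = 3+9+9 = 21 ⇒ 21 days.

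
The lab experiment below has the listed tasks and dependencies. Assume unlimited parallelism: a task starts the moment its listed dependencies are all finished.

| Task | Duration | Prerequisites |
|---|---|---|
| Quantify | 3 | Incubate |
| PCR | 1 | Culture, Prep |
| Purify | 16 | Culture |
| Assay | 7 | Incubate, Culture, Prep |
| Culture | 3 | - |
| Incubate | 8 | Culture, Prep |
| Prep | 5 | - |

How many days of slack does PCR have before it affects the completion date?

14

The longest chain is Prep→Incubate→Assay = 5+8+7 = 20; overall finish 20 days.
The longest chain containing PCR totals 6 days.
So PCR can slip 20 − 6 = 14 days.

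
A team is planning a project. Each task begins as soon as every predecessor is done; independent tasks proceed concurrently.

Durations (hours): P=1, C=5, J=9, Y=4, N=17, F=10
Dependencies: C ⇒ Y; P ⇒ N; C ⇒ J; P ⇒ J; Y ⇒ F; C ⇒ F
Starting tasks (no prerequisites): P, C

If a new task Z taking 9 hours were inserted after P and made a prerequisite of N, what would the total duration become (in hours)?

27

Originally the schedule takes 19 hours.
With Z inserted, N now waits for max(P, Z).
New critical path: P→Z→N = 1+9+17 = 27 ⇒ 27 hours.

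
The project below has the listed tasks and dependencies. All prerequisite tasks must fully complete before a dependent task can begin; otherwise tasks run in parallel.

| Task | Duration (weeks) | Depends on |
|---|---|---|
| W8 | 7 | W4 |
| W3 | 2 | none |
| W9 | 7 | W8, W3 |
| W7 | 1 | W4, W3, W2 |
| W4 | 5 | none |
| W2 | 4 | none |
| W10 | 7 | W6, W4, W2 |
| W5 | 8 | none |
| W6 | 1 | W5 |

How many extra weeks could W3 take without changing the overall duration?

10

W4→W8→W9 = 5+7+7 = 19 sets the makespan at 19 weeks.
The longest chain containing W3 totals 9 weeks.
Slack of W3 = 10 − 0 = 10 weeks.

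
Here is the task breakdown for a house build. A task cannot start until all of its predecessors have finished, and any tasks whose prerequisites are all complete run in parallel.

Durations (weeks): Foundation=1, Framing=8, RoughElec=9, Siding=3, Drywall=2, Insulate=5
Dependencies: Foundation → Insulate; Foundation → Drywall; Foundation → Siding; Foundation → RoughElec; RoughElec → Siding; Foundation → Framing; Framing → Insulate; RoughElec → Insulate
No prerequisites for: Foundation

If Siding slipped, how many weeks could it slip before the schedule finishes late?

Critical path: Foundation→RoughElec→Insulate = 1+9+5 = 15, so the finish is 15 weeks.
Longest path through Siding: 13 weeks (earliest finish 13, latest finish 15).
Slack of Siding = 12 − 10 = 2 weeks.

2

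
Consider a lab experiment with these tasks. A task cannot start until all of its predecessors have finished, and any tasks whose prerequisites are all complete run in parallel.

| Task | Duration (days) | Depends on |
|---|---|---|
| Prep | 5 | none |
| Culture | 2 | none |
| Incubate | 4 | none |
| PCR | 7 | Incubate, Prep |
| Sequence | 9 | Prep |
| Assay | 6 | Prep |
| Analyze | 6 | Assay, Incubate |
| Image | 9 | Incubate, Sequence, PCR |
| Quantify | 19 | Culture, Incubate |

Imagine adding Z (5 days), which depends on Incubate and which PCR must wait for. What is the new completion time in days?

Originally the job takes 23 days.
With Z inserted, PCR now waits for max(Incubate, Prep, Z).
New critical path: Incubate→Z→PCR→Image = 4+5+7+9 = 25 ⇒ 25 days.

25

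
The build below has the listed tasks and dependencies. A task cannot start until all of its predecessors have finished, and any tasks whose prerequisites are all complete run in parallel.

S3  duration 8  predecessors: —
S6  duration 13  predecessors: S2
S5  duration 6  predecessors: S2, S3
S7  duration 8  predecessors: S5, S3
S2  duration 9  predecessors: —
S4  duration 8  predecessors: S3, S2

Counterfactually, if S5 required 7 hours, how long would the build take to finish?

Critical path before the change: S2→S5→S7 = 9+6+8 = 23 giving 23 hours.
S5 lies on that path, so at 7 hours the path becomes 24 hours.
No other chain overtakes it, so the finish is 24 hours.

24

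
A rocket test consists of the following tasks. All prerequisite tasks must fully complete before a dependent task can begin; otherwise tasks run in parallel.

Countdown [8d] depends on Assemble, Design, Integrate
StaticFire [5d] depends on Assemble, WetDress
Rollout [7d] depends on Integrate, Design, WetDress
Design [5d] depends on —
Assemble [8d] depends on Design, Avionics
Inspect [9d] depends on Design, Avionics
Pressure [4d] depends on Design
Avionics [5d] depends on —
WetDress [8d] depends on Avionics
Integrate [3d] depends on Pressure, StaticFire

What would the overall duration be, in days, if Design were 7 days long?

31

Critical path before the change: Design→Assemble→StaticFire→Integrate→Countdown = 5+8+5+3+8 = 29 giving 29 days.
Design is on the critical path; changing it to 7 makes that path 31 days.
No other chain overtakes it, so the finish is 31 days.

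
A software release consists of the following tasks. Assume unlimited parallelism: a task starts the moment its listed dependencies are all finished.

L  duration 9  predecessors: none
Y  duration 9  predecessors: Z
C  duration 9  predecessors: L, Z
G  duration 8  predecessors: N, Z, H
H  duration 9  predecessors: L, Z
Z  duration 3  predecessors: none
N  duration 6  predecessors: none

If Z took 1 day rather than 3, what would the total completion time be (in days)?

The binding path is L→H→G = 9+9+8 = 26; finish at 26 days.
The longest path through Z is only 20 days, so Z has float 6.
That remains the longest chain; total 26 days.

26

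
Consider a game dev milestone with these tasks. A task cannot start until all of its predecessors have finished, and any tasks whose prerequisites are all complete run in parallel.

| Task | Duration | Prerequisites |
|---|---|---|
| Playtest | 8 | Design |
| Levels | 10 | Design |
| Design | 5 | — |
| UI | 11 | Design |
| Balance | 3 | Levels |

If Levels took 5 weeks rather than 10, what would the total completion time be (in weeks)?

Baseline: Design→Levels→Balance = 5+10+3 = 18 → 18 weeks.
Levels is on the critical path; changing it to 5 makes that path 13 weeks.
The binding chain switches to Design→UI = 5+11 = 16; finish 16 weeks.

16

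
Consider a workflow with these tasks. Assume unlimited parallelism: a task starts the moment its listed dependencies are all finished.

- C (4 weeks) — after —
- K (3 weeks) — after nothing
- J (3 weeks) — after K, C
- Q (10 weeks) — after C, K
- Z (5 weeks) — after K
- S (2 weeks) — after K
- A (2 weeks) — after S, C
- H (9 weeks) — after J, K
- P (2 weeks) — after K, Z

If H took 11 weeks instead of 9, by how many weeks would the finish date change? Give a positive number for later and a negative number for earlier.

Critical path before the change: C→J→H = 4+3+9 = 16 giving 16 weeks.
Since H is critical, the +2 change carries straight to that chain (now 18 weeks).
The critical path is still C→J→H; finish is now 18 weeks.
Change in finish: 18 − 16 = +2 weeks.

2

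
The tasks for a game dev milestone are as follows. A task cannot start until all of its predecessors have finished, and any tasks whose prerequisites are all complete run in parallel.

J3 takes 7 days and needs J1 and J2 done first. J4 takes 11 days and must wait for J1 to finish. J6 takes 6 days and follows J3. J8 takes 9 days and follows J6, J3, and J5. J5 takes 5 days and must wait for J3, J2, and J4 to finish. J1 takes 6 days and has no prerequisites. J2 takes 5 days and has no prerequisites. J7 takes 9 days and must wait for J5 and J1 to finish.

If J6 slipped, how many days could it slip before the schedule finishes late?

J1→J4→J5→J7 = 6+11+5+9 = 31 sets the makespan at 31 days.
J6 finishes as early as 19 and must finish by 22.
Float = 31 − 28 = 3.

3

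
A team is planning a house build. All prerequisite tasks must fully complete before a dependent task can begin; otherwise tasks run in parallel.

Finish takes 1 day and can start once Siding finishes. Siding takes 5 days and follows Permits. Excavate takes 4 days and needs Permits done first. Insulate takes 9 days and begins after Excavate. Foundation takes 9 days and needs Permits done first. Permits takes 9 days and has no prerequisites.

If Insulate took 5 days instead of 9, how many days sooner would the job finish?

4

Actual critical path: Permits→Excavate→Insulate = 9+4+9 = 22 ⇒ 22 days.
Insulate lies on that path, so at 5 days the path becomes 18 days.
The critical path is still Permits→Excavate→Insulate; finish is now 18 days.
Change in finish: 18 − 22 = -4 days.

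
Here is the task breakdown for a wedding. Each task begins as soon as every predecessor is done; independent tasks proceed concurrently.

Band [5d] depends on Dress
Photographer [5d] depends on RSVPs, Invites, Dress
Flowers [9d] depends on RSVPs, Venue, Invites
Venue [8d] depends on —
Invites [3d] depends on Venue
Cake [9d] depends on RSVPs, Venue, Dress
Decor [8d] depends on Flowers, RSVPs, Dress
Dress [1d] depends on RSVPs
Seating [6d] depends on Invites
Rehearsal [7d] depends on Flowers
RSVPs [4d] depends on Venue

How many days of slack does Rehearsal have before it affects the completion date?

Venue→RSVPs→Flowers→Decor = 8+4+9+8 = 29 sets the makespan at 29 days.
Rehearsal finishes as early as 28 and must finish by 29.
So Rehearsal can slip 29 − 28 = 1 day.

1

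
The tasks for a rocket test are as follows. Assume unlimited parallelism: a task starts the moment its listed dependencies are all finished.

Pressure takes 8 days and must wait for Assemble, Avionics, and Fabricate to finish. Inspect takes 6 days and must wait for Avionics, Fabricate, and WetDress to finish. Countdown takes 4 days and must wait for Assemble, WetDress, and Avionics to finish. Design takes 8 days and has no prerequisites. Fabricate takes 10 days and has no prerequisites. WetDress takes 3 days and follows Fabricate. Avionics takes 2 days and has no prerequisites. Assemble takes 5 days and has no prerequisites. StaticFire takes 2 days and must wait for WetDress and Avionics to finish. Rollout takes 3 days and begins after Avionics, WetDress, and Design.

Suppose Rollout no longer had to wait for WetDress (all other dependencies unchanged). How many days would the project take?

Before: longest chain Fabricate→WetDress→Inspect = 10+3+6 = 19, finish 19.
Without WetDress→Rollout, Rollout's earliest start moves from 13 to 8.
New critical path: Fabricate→WetDress→Inspect = 10+3+6 = 19 ⇒ 19 days.

19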